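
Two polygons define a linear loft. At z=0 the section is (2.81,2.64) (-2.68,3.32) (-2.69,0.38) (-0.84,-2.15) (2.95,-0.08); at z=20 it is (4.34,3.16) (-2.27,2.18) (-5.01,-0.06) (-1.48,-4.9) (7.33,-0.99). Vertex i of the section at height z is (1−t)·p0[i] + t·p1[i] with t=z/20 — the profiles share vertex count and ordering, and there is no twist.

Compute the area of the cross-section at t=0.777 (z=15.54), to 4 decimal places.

Area at t=0.777: 48.9262

Cross-section at t=0.777: each vertex is (1-t)·p0[i] + t·p1[i].
  v1: (1-0.777)·(2.81,2.64) + 0.777·(4.34,3.16) = (3.9988,3.0440)
  v2: (1-0.777)·(-2.68,3.32) + 0.777·(-2.27,2.18) = (-2.3614,2.4342)
  v3: (1-0.777)·(-2.69,0.38) + 0.777·(-5.01,-0.06) = (-4.4926,0.0381)
  v4: (1-0.777)·(-0.84,-2.15) + 0.777·(-1.48,-4.9) = (-1.3373,-4.2868)
  v5: (1-0.777)·(2.95,-0.08) + 0.777·(7.33,-0.99) = (6.3533,-0.7871)
Shoelace sum Σ(x_i·y_{i+1} − x_{i+1}·y_i):
  i=1: 3.9988·2.4342 − -2.3614·3.0440 = +16.9223 (running +16.9223)
  i=2: -2.3614·0.0381 − -4.4926·2.4342 = +10.8461 (running +27.7683)
  i=3: -4.4926·-4.2868 − -1.3373·0.0381 = +19.3098 (running +47.0781)
  i=4: -1.3373·-0.7871 − 6.3533·-4.2868 = +28.2874 (running +75.3655)
  i=5: 6.3533·3.0440 − 3.9988·-0.7871 = +22.4869 (running +97.8524)
Area = |Σ|/2 = |97.8524|/2 = 48.9262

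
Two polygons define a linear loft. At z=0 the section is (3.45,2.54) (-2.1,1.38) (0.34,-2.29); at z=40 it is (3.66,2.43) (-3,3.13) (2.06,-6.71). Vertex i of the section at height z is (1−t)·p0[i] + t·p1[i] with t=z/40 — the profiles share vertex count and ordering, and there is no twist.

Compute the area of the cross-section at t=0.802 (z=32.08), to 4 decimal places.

Area at t=0.802: 26.9988

Cross-section at t=0.802: each vertex is (1-t)·p0[i] + t·p1[i].
  v1: (1-0.802)·(3.45,2.54) + 0.802·(3.66,2.43) = (3.6184,2.4518)
  v2: (1-0.802)·(-2.1,1.38) + 0.802·(-3,3.13) = (-2.8218,2.7835)
  v3: (1-0.802)·(0.34,-2.29) + 0.802·(2.06,-6.71) = (1.7194,-5.8348)
Shoelace sum Σ(x_i·y_{i+1} − x_{i+1}·y_i):
  i=1: 3.6184·2.7835 − -2.8218·2.4518 = +16.9903 (running +16.9903)
  i=2: -2.8218·-5.8348 − 1.7194·2.7835 = +11.6787 (running +28.6690)
  i=3: 1.7194·2.4518 − 3.6184·-5.8348 = +25.3286 (running +53.9976)
Area = |Σ|/2 = |53.9976|/2 = 26.9988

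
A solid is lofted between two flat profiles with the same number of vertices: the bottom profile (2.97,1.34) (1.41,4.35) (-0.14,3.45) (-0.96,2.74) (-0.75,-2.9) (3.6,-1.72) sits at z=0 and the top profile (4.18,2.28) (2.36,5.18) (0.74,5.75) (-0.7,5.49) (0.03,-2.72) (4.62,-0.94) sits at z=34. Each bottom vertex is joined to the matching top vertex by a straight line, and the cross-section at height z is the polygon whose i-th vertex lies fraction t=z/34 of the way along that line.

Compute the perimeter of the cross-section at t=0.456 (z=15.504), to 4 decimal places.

Perimeter at t=0.456: 20.9106

Cross-section at t=0.456: each vertex is (1-t)·p0[i] + t·p1[i].
  v1: (1-0.456)·(2.97,1.34) + 0.456·(4.18,2.28) = (3.5218,1.7686)
  v2: (1-0.456)·(1.41,4.35) + 0.456·(2.36,5.18) = (1.8432,4.7285)
  v3: (1-0.456)·(-0.14,3.45) + 0.456·(0.74,5.75) = (0.2613,4.4988)
  v4: (1-0.456)·(-0.96,2.74) + 0.456·(-0.7,5.49) = (-0.8414,3.9940)
  v5: (1-0.456)·(-0.75,-2.9) + 0.456·(0.03,-2.72) = (-0.3943,-2.8179)
  v6: (1-0.456)·(3.6,-1.72) + 0.456·(4.62,-0.94) = (4.0651,-1.3643)
Perimeter = Σ |v_{i+1} − v_i|:
  edge 1→2: √(-1.6786² + 2.9598²) = 3.4027 (running 3.4027)
  edge 2→3: √(-1.5819² + -0.2297²) = 1.5985 (running 5.0012)
  edge 3→4: √(-1.1027² + -0.5048²) = 1.2128 (running 6.2140)
  edge 4→5: √(0.4471² + -6.8119²) = 6.8266 (running 13.0405)
  edge 5→6: √(4.4594² + 1.4536²) = 4.6904 (running 17.7309)
  edge 6→1: √(-0.5434² + 3.1330²) = 3.1797 (running 20.9106)
Perimeter = 20.9106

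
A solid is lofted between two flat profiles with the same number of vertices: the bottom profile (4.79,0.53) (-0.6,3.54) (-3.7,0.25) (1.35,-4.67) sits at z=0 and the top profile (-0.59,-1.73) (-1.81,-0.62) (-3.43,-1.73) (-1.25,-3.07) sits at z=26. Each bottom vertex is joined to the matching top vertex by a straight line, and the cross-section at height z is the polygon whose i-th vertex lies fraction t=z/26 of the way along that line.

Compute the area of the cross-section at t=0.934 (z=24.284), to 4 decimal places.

Area at t=0.934: 4.5525

Cross-section at t=0.934: each vertex is (1-t)·p0[i] + t·p1[i].
  v1: (1-0.934)·(4.79,0.53) + 0.934·(-0.59,-1.73) = (-0.2349,-1.5808)
  v2: (1-0.934)·(-0.6,3.54) + 0.934·(-1.81,-0.62) = (-1.7301,-0.3454)
  v3: (1-0.934)·(-3.7,0.25) + 0.934·(-3.43,-1.73) = (-3.4478,-1.5993)
  v4: (1-0.934)·(1.35,-4.67) + 0.934·(-1.25,-3.07) = (-1.0784,-3.1756)
Shoelace sum Σ(x_i·y_{i+1} − x_{i+1}·y_i):
  i=1: -0.2349·-0.3454 − -1.7301·-1.5808 = -2.6539 (running -2.6539)
  i=2: -1.7301·-1.5993 − -3.4478·-0.3454 = +1.5760 (running -1.0779)
  i=3: -3.4478·-3.1756 − -1.0784·-1.5993 = +9.2242 (running +8.1463)
  i=4: -1.0784·-1.5808 − -0.2349·-3.1756 = +0.9588 (running +9.1051)
Area = |Σ|/2 = |9.1051|/2 = 4.5525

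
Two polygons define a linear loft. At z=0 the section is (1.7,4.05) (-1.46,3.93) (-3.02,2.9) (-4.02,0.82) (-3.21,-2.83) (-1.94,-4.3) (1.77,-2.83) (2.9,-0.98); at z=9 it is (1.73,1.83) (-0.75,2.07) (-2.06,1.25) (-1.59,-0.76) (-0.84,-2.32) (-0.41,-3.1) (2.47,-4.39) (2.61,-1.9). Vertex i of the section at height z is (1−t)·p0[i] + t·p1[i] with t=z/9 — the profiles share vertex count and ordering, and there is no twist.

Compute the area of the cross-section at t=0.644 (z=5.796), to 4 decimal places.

Cross-section at t=0.644: each vertex is (1-t)·p0[i] + t·p1[i].
  v1: (1-0.644)·(1.7,4.05) + 0.644·(1.73,1.83) = (1.7193,2.6203)
  v2: (1-0.644)·(-1.46,3.93) + 0.644·(-0.75,2.07) = (-1.0028,2.7322)
  v3: (1-0.644)·(-3.02,2.9) + 0.644·(-2.06,1.25) = (-2.4018,1.8374)
  v4: (1-0.644)·(-4.02,0.82) + 0.644·(-1.59,-0.76) = (-2.4551,-0.1975)
  v5: (1-0.644)·(-3.21,-2.83) + 0.644·(-0.84,-2.32) = (-1.6837,-2.5016)
  v6: (1-0.644)·(-1.94,-4.3) + 0.644·(-0.41,-3.1) = (-0.9547,-3.5272)
  v7: (1-0.644)·(1.77,-2.83) + 0.644·(2.47,-4.39) = (2.2208,-3.8346)
  v8: (1-0.644)·(2.9,-0.98) + 0.644·(2.61,-1.9) = (2.7132,-1.5725)
Shoelace sum Σ(x_i·y_{i+1} − x_{i+1}·y_i):
  i=1: 1.7193·2.7322 − -1.0028·2.6203 = +7.3250 (running +7.3250)
  i=2: -1.0028·1.8374 − -2.4018·2.7322 = +4.7195 (running +12.0445)
  i=3: -2.4018·-0.1975 − -2.4551·1.8374 = +4.9854 (running +17.0299)
  i=4: -2.4551·-2.5016 − -1.6837·-0.1975 = +5.8090 (running +22.8389)
  i=5: -1.6837·-3.5272 − -0.9547·-2.5016 = +3.5506 (running +26.3895)
  i=6: -0.9547·-3.8346 − 2.2208·-3.5272 = +11.4941 (running +37.8835)
  i=7: 2.2208·-1.5725 − 2.7132·-3.8346 = +6.9121 (running +44.7957)
  i=8: 2.7132·2.6203 − 1.7193·-1.5725 = +9.8132 (running +54.6088)
Area = |Σ|/2 = |54.6088|/2 = 27.3044

Area at t=0.644: 27.3044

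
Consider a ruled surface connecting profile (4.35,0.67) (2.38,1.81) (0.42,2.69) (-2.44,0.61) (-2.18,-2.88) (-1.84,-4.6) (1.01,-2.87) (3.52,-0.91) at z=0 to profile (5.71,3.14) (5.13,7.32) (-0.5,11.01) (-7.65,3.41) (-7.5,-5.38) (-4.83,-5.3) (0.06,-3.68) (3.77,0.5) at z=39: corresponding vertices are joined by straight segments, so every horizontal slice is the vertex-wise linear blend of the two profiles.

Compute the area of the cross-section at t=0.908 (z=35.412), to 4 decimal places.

Area at t=0.908: 130.3345

Cross-section at t=0.908: each vertex is (1-t)·p0[i] + t·p1[i].
  v1: (1-0.908)·(4.35,0.67) + 0.908·(5.71,3.14) = (5.5849,2.9128)
  v2: (1-0.908)·(2.38,1.81) + 0.908·(5.13,7.32) = (4.8770,6.8131)
  v3: (1-0.908)·(0.42,2.69) + 0.908·(-0.5,11.01) = (-0.4154,10.2446)
  v4: (1-0.908)·(-2.44,0.61) + 0.908·(-7.65,3.41) = (-7.1707,3.1524)
  v5: (1-0.908)·(-2.18,-2.88) + 0.908·(-7.5,-5.38) = (-7.0106,-5.1500)
  v6: (1-0.908)·(-1.84,-4.6) + 0.908·(-4.83,-5.3) = (-4.5549,-5.2356)
  v7: (1-0.908)·(1.01,-2.87) + 0.908·(0.06,-3.68) = (0.1474,-3.6055)
  v8: (1-0.908)·(3.52,-0.91) + 0.908·(3.77,0.5) = (3.7470,0.3703)
Shoelace sum Σ(x_i·y_{i+1} − x_{i+1}·y_i):
  i=1: 5.5849·6.8131 − 4.8770·2.9128 = +23.8447 (running +23.8447)
  i=2: 4.8770·10.2446 − -0.4154·6.8131 = +52.7926 (running +76.6373)
  i=3: -0.4154·3.1524 − -7.1707·10.2446 = +72.1511 (running +148.7884)
  i=4: -7.1707·-5.1500 − -7.0106·3.1524 = +59.0291 (running +207.8175)
  i=5: -7.0106·-5.2356 − -4.5549·-5.1500 = +13.2466 (running +221.0641)
  i=6: -4.5549·-3.6055 − 0.1474·-5.2356 = +17.1944 (running +238.2585)
  i=7: 0.1474·0.3703 − 3.7470·-3.6055 = +13.5643 (running +251.8228)
  i=8: 3.7470·2.9128 − 5.5849·0.3703 = +8.8461 (running +260.6690)
Area = |Σ|/2 = |260.6690|/2 = 130.3345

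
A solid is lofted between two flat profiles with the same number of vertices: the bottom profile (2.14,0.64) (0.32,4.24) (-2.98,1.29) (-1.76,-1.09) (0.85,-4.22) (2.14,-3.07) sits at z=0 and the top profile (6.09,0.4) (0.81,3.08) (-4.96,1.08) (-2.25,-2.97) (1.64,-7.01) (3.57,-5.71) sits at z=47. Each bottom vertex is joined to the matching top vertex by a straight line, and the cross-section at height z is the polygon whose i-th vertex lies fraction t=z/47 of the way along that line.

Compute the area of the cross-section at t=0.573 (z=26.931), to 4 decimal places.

Cross-section at t=0.573: each vertex is (1-t)·p0[i] + t·p1[i].
  v1: (1-0.573)·(2.14,0.64) + 0.573·(6.09,0.4) = (4.4033,0.5025)
  v2: (1-0.573)·(0.32,4.24) + 0.573·(0.81,3.08) = (0.6008,3.5753)
  v3: (1-0.573)·(-2.98,1.29) + 0.573·(-4.96,1.08) = (-4.1145,1.1697)
  v4: (1-0.573)·(-1.76,-1.09) + 0.573·(-2.25,-2.97) = (-2.0408,-2.1672)
  v5: (1-0.573)·(0.85,-4.22) + 0.573·(1.64,-7.01) = (1.3027,-5.8187)
  v6: (1-0.573)·(2.14,-3.07) + 0.573·(3.57,-5.71) = (2.9594,-4.5827)
Shoelace sum Σ(x_i·y_{i+1} − x_{i+1}·y_i):
  i=1: 4.4033·3.5753 − 0.6008·0.5025 = +15.4415 (running +15.4415)
  i=2: 0.6008·1.1697 − -4.1145·3.5753 = +15.4135 (running +30.8550)
  i=3: -4.1145·-2.1672 − -2.0408·1.1697 = +11.3042 (running +42.1592)
  i=4: -2.0408·-5.8187 − 1.3027·-2.1672 = +14.6978 (running +56.8570)
  i=5: 1.3027·-4.5827 − 2.9594·-5.8187 = +11.2499 (running +68.1069)
  i=6: 2.9594·0.5025 − 4.4033·-4.5827 = +21.6664 (running +89.7733)
Area = |Σ|/2 = |89.7733|/2 = 44.8866

Area at t=0.573: 44.8866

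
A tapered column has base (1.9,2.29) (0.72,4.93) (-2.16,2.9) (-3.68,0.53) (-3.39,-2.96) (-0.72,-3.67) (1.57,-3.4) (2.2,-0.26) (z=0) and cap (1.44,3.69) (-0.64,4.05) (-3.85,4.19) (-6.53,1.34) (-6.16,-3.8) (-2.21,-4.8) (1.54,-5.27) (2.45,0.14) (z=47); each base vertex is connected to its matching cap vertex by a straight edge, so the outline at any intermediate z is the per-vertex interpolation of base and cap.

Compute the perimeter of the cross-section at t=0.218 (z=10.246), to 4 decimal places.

Cross-section at t=0.218: each vertex is (1-t)·p0[i] + t·p1[i].
  v1: (1-0.218)·(1.9,2.29) + 0.218·(1.44,3.69) = (1.7997,2.5952)
  v2: (1-0.218)·(0.72,4.93) + 0.218·(-0.64,4.05) = (0.4235,4.7382)
  v3: (1-0.218)·(-2.16,2.9) + 0.218·(-3.85,4.19) = (-2.5284,3.1812)
  v4: (1-0.218)·(-3.68,0.53) + 0.218·(-6.53,1.34) = (-4.3013,0.7066)
  v5: (1-0.218)·(-3.39,-2.96) + 0.218·(-6.16,-3.8) = (-3.9939,-3.1431)
  v6: (1-0.218)·(-0.72,-3.67) + 0.218·(-2.21,-4.8) = (-1.0448,-3.9163)
  v7: (1-0.218)·(1.57,-3.4) + 0.218·(1.54,-5.27) = (1.5635,-3.8077)
  v8: (1-0.218)·(2.2,-0.26) + 0.218·(2.45,0.14) = (2.2545,-0.1728)
Perimeter = Σ |v_{i+1} − v_i|:
  edge 1→2: √(-1.3762² + 2.1430²) = 2.5468 (running 2.5468)
  edge 2→3: √(-2.9519² + -1.5569²) = 3.3374 (running 5.8842)
  edge 3→4: √(-1.7729² + -2.4746²) = 3.0442 (running 8.9283)
  edge 4→5: √(0.3074² + -3.8497²) = 3.8620 (running 12.7903)
  edge 5→6: √(2.9490² + -0.7732²) = 3.0487 (running 15.8390)
  edge 6→7: √(2.6083² + 0.1087²) = 2.6105 (running 18.4496)
  edge 7→8: √(0.6910² + 3.6349²) = 3.7000 (running 22.1495)
  edge 8→1: √(-0.4548² + 2.7680²) = 2.8051 (running 24.9546)
Perimeter = 24.9546

Perimeter at t=0.218: 24.9546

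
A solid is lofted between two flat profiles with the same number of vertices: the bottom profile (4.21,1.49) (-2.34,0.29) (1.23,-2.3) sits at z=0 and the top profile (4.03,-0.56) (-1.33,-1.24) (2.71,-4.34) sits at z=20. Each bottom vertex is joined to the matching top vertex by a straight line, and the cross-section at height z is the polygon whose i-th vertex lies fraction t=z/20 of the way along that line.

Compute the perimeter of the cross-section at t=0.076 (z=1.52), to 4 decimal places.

Cross-section at t=0.076: each vertex is (1-t)·p0[i] + t·p1[i].
  v1: (1-0.076)·(4.21,1.49) + 0.076·(4.03,-0.56) = (4.1963,1.3342)
  v2: (1-0.076)·(-2.34,0.29) + 0.076·(-1.33,-1.24) = (-2.2632,0.1737)
  v3: (1-0.076)·(1.23,-2.3) + 0.076·(2.71,-4.34) = (1.3425,-2.4550)
Perimeter = Σ |v_{i+1} − v_i|:
  edge 1→2: √(-6.4596² + -1.1605²) = 6.5630 (running 6.5630)
  edge 2→3: √(3.6057² + -2.6288²) = 4.4622 (running 11.0252)
  edge 3→1: √(2.8538² + 3.7892²) = 4.7437 (running 15.7689)
Perimeter = 15.7689

Perimeter at t=0.076: 15.7689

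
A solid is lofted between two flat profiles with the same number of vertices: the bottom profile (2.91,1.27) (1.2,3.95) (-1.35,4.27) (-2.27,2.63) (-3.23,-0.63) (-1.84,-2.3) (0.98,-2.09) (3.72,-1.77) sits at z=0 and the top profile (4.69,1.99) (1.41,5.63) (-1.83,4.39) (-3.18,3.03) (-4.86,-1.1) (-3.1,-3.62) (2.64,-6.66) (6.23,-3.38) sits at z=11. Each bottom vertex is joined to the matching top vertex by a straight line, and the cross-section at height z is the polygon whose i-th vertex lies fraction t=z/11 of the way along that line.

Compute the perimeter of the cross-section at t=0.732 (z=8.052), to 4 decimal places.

Cross-section at t=0.732: each vertex is (1-t)·p0[i] + t·p1[i].
  v1: (1-0.732)·(2.91,1.27) + 0.732·(4.69,1.99) = (4.2130,1.7970)
  v2: (1-0.732)·(1.2,3.95) + 0.732·(1.41,5.63) = (1.3537,5.1798)
  v3: (1-0.732)·(-1.35,4.27) + 0.732·(-1.83,4.39) = (-1.7014,4.3578)
  v4: (1-0.732)·(-2.27,2.63) + 0.732·(-3.18,3.03) = (-2.9361,2.9228)
  v5: (1-0.732)·(-3.23,-0.63) + 0.732·(-4.86,-1.1) = (-4.4232,-0.9740)
  v6: (1-0.732)·(-1.84,-2.3) + 0.732·(-3.1,-3.62) = (-2.7623,-3.2662)
  v7: (1-0.732)·(0.98,-2.09) + 0.732·(2.64,-6.66) = (2.1951,-5.4352)
  v8: (1-0.732)·(3.72,-1.77) + 0.732·(6.23,-3.38) = (5.5573,-2.9485)
Perimeter = Σ |v_{i+1} − v_i|:
  edge 1→2: √(-2.8592² + 3.3827²) = 4.4292 (running 4.4292)
  edge 2→3: √(-3.0551² + -0.8219²) = 3.1637 (running 7.5929)
  edge 3→4: √(-1.2348² + -1.4350²) = 1.8931 (running 9.4861)
  edge 4→5: √(-1.4870² + -3.8968²) = 4.1709 (running 13.6570)
  edge 5→6: √(1.6608² + -2.2922²) = 2.8306 (running 16.4877)
  edge 6→7: √(4.9574² + -2.1690²) = 5.4112 (running 21.8988)
  edge 7→8: √(3.3622² + 2.4867²) = 4.1819 (running 26.0807)
  edge 8→1: √(-1.3444² + 4.7456²) = 4.9323 (running 31.0130)
Perimeter = 31.0130

Perimeter at t=0.732: 31.0130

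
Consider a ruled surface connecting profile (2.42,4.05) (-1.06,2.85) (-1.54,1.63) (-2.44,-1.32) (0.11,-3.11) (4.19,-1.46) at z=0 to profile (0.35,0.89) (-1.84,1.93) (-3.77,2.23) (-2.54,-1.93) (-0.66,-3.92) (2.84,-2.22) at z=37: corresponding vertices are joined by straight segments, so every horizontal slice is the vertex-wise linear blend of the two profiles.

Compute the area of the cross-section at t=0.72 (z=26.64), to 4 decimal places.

Area at t=0.72: 24.0061

Cross-section at t=0.72: each vertex is (1-t)·p0[i] + t·p1[i].
  v1: (1-0.72)·(2.42,4.05) + 0.72·(0.35,0.89) = (0.9296,1.7748)
  v2: (1-0.72)·(-1.06,2.85) + 0.72·(-1.84,1.93) = (-1.6216,2.1876)
  v3: (1-0.72)·(-1.54,1.63) + 0.72·(-3.77,2.23) = (-3.1456,2.0620)
  v4: (1-0.72)·(-2.44,-1.32) + 0.72·(-2.54,-1.93) = (-2.5120,-1.7592)
  v5: (1-0.72)·(0.11,-3.11) + 0.72·(-0.66,-3.92) = (-0.4444,-3.6932)
  v6: (1-0.72)·(4.19,-1.46) + 0.72·(2.84,-2.22) = (3.2180,-2.0072)
Shoelace sum Σ(x_i·y_{i+1} − x_{i+1}·y_i):
  i=1: 0.9296·2.1876 − -1.6216·1.7748 = +4.9116 (running +4.9116)
  i=2: -1.6216·2.0620 − -3.1456·2.1876 = +3.5376 (running +8.4492)
  i=3: -3.1456·-1.7592 − -2.5120·2.0620 = +10.7135 (running +19.1627)
  i=4: -2.5120·-3.6932 − -0.4444·-1.7592 = +8.4955 (running +27.6582)
  i=5: -0.4444·-2.0072 − 3.2180·-3.6932 = +12.7767 (running +40.4349)
  i=6: 3.2180·1.7748 − 0.9296·-2.0072 = +7.5772 (running +48.0121)
Area = |Σ|/2 = |48.0121|/2 = 24.0061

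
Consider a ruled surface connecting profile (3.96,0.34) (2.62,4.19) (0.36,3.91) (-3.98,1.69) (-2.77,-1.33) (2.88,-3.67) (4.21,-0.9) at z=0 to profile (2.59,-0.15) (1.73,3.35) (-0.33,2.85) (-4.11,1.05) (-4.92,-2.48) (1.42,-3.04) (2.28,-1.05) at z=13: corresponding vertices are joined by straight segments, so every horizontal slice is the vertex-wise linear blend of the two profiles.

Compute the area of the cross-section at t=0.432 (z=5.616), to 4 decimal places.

Area at t=0.432: 38.1838

Cross-section at t=0.432: each vertex is (1-t)·p0[i] + t·p1[i].
  v1: (1-0.432)·(3.96,0.34) + 0.432·(2.59,-0.15) = (3.3682,0.1283)
  v2: (1-0.432)·(2.62,4.19) + 0.432·(1.73,3.35) = (2.2355,3.8271)
  v3: (1-0.432)·(0.36,3.91) + 0.432·(-0.33,2.85) = (0.0619,3.4521)
  v4: (1-0.432)·(-3.98,1.69) + 0.432·(-4.11,1.05) = (-4.0362,1.4135)
  v5: (1-0.432)·(-2.77,-1.33) + 0.432·(-4.92,-2.48) = (-3.6988,-1.8268)
  v6: (1-0.432)·(2.88,-3.67) + 0.432·(1.42,-3.04) = (2.2493,-3.3978)
  v7: (1-0.432)·(4.21,-0.9) + 0.432·(2.28,-1.05) = (3.3762,-0.9648)
Shoelace sum Σ(x_i·y_{i+1} − x_{i+1}·y_i):
  i=1: 3.3682·3.8271 − 2.2355·0.1283 = +12.6035 (running +12.6035)
  i=2: 2.2355·3.4521 − 0.0619·3.8271 = +7.4802 (running +20.0837)
  i=3: 0.0619·1.4135 − -4.0362·3.4521 = +14.0207 (running +34.1044)
  i=4: -4.0362·-1.8268 − -3.6988·1.4135 = +12.6016 (running +46.7060)
  i=5: -3.6988·-3.3978 − 2.2493·-1.8268 = +16.6769 (running +63.3829)
  i=6: 2.2493·-0.9648 − 3.3762·-3.3978 = +9.3018 (running +72.6847)
  i=7: 3.3762·0.1283 − 3.3682·-0.9648 = +3.6828 (running +76.3675)
Area = |Σ|/2 = |76.3675|/2 = 38.1838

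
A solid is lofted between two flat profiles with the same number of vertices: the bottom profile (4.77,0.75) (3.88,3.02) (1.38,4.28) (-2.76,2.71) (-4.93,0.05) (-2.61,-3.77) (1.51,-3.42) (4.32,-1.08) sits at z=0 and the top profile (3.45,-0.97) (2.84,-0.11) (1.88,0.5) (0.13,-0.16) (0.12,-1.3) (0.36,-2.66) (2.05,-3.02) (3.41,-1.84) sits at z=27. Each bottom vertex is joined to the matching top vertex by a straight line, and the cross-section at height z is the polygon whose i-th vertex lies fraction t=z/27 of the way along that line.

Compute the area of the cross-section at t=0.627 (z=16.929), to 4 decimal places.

Cross-section at t=0.627: each vertex is (1-t)·p0[i] + t·p1[i].
  v1: (1-0.627)·(4.77,0.75) + 0.627·(3.45,-0.97) = (3.9424,-0.3284)
  v2: (1-0.627)·(3.88,3.02) + 0.627·(2.84,-0.11) = (3.2279,1.0575)
  v3: (1-0.627)·(1.38,4.28) + 0.627·(1.88,0.5) = (1.6935,1.9099)
  v4: (1-0.627)·(-2.76,2.71) + 0.627·(0.13,-0.16) = (-0.9480,0.9105)
  v5: (1-0.627)·(-4.93,0.05) + 0.627·(0.12,-1.3) = (-1.7636,-0.7965)
  v6: (1-0.627)·(-2.61,-3.77) + 0.627·(0.36,-2.66) = (-0.7478,-3.0740)
  v7: (1-0.627)·(1.51,-3.42) + 0.627·(2.05,-3.02) = (1.8486,-3.1692)
  v8: (1-0.627)·(4.32,-1.08) + 0.627·(3.41,-1.84) = (3.7494,-1.5565)
Shoelace sum Σ(x_i·y_{i+1} − x_{i+1}·y_i):
  i=1: 3.9424·1.0575 − 3.2279·-0.3284 = +5.2292 (running +5.2292)
  i=2: 3.2279·1.9099 − 1.6935·1.0575 = +4.3743 (running +9.6035)
  i=3: 1.6935·0.9105 − -0.9480·1.9099 = +3.3525 (running +12.9560)
  i=4: -0.9480·-0.7965 − -1.7636·0.9105 = +2.3608 (running +15.3168)
  i=5: -1.7636·-3.0740 − -0.7478·-0.7965 = +4.8259 (running +20.1427)
  i=6: -0.7478·-3.1692 − 1.8486·-3.0740 = +8.0525 (running +28.1953)
  i=7: 1.8486·-1.5565 − 3.7494·-3.1692 = +9.0053 (running +37.2006)
  i=8: 3.7494·-0.3284 − 3.9424·-1.5565 = +4.9049 (running +42.1055)
Area = |Σ|/2 = |42.1055|/2 = 21.0528

Area at t=0.627: 21.0528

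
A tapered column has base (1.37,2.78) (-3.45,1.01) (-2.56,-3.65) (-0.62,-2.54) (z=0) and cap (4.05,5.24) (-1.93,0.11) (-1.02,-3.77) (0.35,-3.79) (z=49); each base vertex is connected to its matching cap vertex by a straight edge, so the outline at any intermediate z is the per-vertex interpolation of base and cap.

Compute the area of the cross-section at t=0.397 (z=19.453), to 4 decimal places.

Area at t=0.397: 17.8175

Cross-section at t=0.397: each vertex is (1-t)·p0[i] + t·p1[i].
  v1: (1-0.397)·(1.37,2.78) + 0.397·(4.05,5.24) = (2.4340,3.7566)
  v2: (1-0.397)·(-3.45,1.01) + 0.397·(-1.93,0.11) = (-2.8466,0.6527)
  v3: (1-0.397)·(-2.56,-3.65) + 0.397·(-1.02,-3.77) = (-1.9486,-3.6976)
  v4: (1-0.397)·(-0.62,-2.54) + 0.397·(0.35,-3.79) = (-0.2349,-3.0362)
Shoelace sum Σ(x_i·y_{i+1} − x_{i+1}·y_i):
  i=1: 2.4340·0.6527 − -2.8466·3.7566 = +12.2821 (running +12.2821)
  i=2: -2.8466·-3.6976 − -1.9486·0.6527 = +11.7974 (running +24.0795)
  i=3: -1.9486·-3.0362 − -0.2349·-3.6976 = +5.0479 (running +29.1274)
  i=4: -0.2349·3.7566 − 2.4340·-3.0362 = +6.5076 (running +35.6350)
Area = |Σ|/2 = |35.6350|/2 = 17.8175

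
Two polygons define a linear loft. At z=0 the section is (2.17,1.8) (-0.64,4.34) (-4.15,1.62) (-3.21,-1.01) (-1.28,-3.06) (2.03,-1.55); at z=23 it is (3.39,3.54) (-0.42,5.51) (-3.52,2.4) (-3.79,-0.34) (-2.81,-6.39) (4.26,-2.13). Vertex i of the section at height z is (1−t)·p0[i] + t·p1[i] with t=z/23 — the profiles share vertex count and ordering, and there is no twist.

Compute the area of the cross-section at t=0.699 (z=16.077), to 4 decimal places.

Area at t=0.699: 51.9234

Cross-section at t=0.699: each vertex is (1-t)·p0[i] + t·p1[i].
  v1: (1-0.699)·(2.17,1.8) + 0.699·(3.39,3.54) = (3.0228,3.0163)
  v2: (1-0.699)·(-0.64,4.34) + 0.699·(-0.42,5.51) = (-0.4862,5.1578)
  v3: (1-0.699)·(-4.15,1.62) + 0.699·(-3.52,2.4) = (-3.7096,2.1652)
  v4: (1-0.699)·(-3.21,-1.01) + 0.699·(-3.79,-0.34) = (-3.6154,-0.5417)
  v5: (1-0.699)·(-1.28,-3.06) + 0.699·(-2.81,-6.39) = (-2.3495,-5.3877)
  v6: (1-0.699)·(2.03,-1.55) + 0.699·(4.26,-2.13) = (3.5888,-1.9554)
Shoelace sum Σ(x_i·y_{i+1} − x_{i+1}·y_i):
  i=1: 3.0228·5.1578 − -0.4862·3.0163 = +17.0576 (running +17.0576)
  i=2: -0.4862·2.1652 − -3.7096·5.1578 = +18.0809 (running +35.1384)
  i=3: -3.7096·-0.5417 − -3.6154·2.1652 = +9.8376 (running +44.9760)
  i=4: -3.6154·-5.3877 − -2.3495·-0.5417 = +18.2061 (running +63.1820)
  i=5: -2.3495·-1.9554 − 3.5888·-5.3877 = +23.9293 (running +87.1114)
  i=6: 3.5888·3.0163 − 3.0228·-1.9554 = +16.7355 (running +103.8468)
Area = |Σ|/2 = |103.8468|/2 = 51.9234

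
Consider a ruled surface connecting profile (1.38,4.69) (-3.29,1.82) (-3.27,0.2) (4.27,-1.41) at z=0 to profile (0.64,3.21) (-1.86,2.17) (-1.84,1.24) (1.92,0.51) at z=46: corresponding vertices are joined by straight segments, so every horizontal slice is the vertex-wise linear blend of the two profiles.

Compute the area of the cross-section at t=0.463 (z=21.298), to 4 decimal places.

Area at t=0.463: 14.2160

Cross-section at t=0.463: each vertex is (1-t)·p0[i] + t·p1[i].
  v1: (1-0.463)·(1.38,4.69) + 0.463·(0.64,3.21) = (1.0374,4.0048)
  v2: (1-0.463)·(-3.29,1.82) + 0.463·(-1.86,2.17) = (-2.6279,1.9820)
  v3: (1-0.463)·(-3.27,0.2) + 0.463·(-1.84,1.24) = (-2.6079,0.6815)
  v4: (1-0.463)·(4.27,-1.41) + 0.463·(1.92,0.51) = (3.1819,-0.5210)
Shoelace sum Σ(x_i·y_{i+1} − x_{i+1}·y_i):
  i=1: 1.0374·1.9820 − -2.6279·4.0048 = +12.5803 (running +12.5803)
  i=2: -2.6279·0.6815 − -2.6079·1.9820 = +3.3780 (running +15.9583)
  i=3: -2.6079·-0.5210 − 3.1819·0.6815 = -0.8097 (running +15.1486)
  i=4: 3.1819·4.0048 − 1.0374·-0.5210 = +13.2835 (running +28.4320)
Area = |Σ|/2 = |28.4320|/2 = 14.2160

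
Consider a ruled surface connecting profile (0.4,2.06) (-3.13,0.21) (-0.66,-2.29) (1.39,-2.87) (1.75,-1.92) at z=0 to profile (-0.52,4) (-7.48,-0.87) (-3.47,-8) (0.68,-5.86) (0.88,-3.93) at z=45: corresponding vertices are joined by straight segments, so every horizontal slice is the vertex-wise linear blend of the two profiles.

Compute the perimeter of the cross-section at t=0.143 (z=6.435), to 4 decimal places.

Cross-section at t=0.143: each vertex is (1-t)·p0[i] + t·p1[i].
  v1: (1-0.143)·(0.4,2.06) + 0.143·(-0.52,4) = (0.2684,2.3374)
  v2: (1-0.143)·(-3.13,0.21) + 0.143·(-7.48,-0.87) = (-3.7520,0.0556)
  v3: (1-0.143)·(-0.66,-2.29) + 0.143·(-3.47,-8) = (-1.0618,-3.1065)
  v4: (1-0.143)·(1.39,-2.87) + 0.143·(0.68,-5.86) = (1.2885,-3.2976)
  v5: (1-0.143)·(1.75,-1.92) + 0.143·(0.88,-3.93) = (1.6256,-2.2074)
Perimeter = Σ |v_{i+1} − v_i|:
  edge 1→2: √(-4.0205² + -2.2819²) = 4.6229 (running 4.6229)
  edge 2→3: √(2.6902² + -3.1621²) = 4.1516 (running 8.7745)
  edge 3→4: √(2.3503² + -0.1910²) = 2.3581 (running 11.1326)
  edge 4→5: √(0.3371² + 1.0901²) = 1.1411 (running 12.2737)
  edge 5→1: √(-1.3571² + 4.5449²) = 4.7432 (running 17.0168)
Perimeter = 17.0168

Perimeter at t=0.143: 17.0168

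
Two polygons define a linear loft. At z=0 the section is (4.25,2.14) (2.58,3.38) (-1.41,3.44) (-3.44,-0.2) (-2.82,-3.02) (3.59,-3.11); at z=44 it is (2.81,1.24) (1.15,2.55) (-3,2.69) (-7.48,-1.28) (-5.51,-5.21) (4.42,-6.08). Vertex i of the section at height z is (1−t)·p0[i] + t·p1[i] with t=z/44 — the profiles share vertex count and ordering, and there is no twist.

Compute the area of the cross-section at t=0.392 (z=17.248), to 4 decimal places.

Cross-section at t=0.392: each vertex is (1-t)·p0[i] + t·p1[i].
  v1: (1-0.392)·(4.25,2.14) + 0.392·(2.81,1.24) = (3.6855,1.7872)
  v2: (1-0.392)·(2.58,3.38) + 0.392·(1.15,2.55) = (2.0194,3.0546)
  v3: (1-0.392)·(-1.41,3.44) + 0.392·(-3,2.69) = (-2.0333,3.1460)
  v4: (1-0.392)·(-3.44,-0.2) + 0.392·(-7.48,-1.28) = (-5.0237,-0.6234)
  v5: (1-0.392)·(-2.82,-3.02) + 0.392·(-5.51,-5.21) = (-3.8745,-3.8785)
  v6: (1-0.392)·(3.59,-3.11) + 0.392·(4.42,-6.08) = (3.9154,-4.2742)
Shoelace sum Σ(x_i·y_{i+1} − x_{i+1}·y_i):
  i=1: 3.6855·3.0546 − 2.0194·1.7872 = +7.6488 (running +7.6488)
  i=2: 2.0194·3.1460 − -2.0333·3.0546 = +12.5641 (running +20.2129)
  i=3: -2.0333·-0.6234 − -5.0237·3.1460 = +17.0720 (running +37.2849)
  i=4: -5.0237·-3.8785 − -3.8745·-0.6234 = +17.0690 (running +54.3539)
  i=5: -3.8745·-4.2742 − 3.9154·-3.8785 = +31.7461 (running +86.1000)
  i=6: 3.9154·1.7872 − 3.6855·-4.2742 = +22.7503 (running +108.8503)
Area = |Σ|/2 = |108.8503|/2 = 54.4252

Area at t=0.392: 54.4252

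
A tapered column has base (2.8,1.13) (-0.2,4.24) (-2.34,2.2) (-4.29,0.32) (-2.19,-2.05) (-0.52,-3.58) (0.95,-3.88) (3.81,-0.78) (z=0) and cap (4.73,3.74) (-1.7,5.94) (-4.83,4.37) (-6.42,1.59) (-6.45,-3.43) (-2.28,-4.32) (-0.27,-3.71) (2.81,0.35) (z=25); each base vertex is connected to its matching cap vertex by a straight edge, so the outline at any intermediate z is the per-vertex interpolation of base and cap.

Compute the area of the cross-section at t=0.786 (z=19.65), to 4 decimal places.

Cross-section at t=0.786: each vertex is (1-t)·p0[i] + t·p1[i].
  v1: (1-0.786)·(2.8,1.13) + 0.786·(4.73,3.74) = (4.3170,3.1815)
  v2: (1-0.786)·(-0.2,4.24) + 0.786·(-1.7,5.94) = (-1.3790,5.5762)
  v3: (1-0.786)·(-2.34,2.2) + 0.786·(-4.83,4.37) = (-4.2971,3.9056)
  v4: (1-0.786)·(-4.29,0.32) + 0.786·(-6.42,1.59) = (-5.9642,1.3182)
  v5: (1-0.786)·(-2.19,-2.05) + 0.786·(-6.45,-3.43) = (-5.5384,-3.1347)
  v6: (1-0.786)·(-0.52,-3.58) + 0.786·(-2.28,-4.32) = (-1.9034,-4.1616)
  v7: (1-0.786)·(0.95,-3.88) + 0.786·(-0.27,-3.71) = (-0.0089,-3.7464)
  v8: (1-0.786)·(3.81,-0.78) + 0.786·(2.81,0.35) = (3.0240,0.1082)
Shoelace sum Σ(x_i·y_{i+1} − x_{i+1}·y_i):
  i=1: 4.3170·5.5762 − -1.3790·3.1815 = +28.4596 (running +28.4596)
  i=2: -1.3790·3.9056 − -4.2971·5.5762 = +18.5759 (running +47.0354)
  i=3: -4.2971·1.3182 − -5.9642·3.9056 = +17.6292 (running +64.6647)
  i=4: -5.9642·-3.1347 − -5.5384·1.3182 = +25.9966 (running +90.6613)
  i=5: -5.5384·-4.1616 − -1.9034·-3.1347 = +17.0822 (running +107.7435)
  i=6: -1.9034·-3.7464 − -0.0089·-4.1616 = +7.0936 (running +114.8371)
  i=7: -0.0089·0.1082 − 3.0240·-3.7464 = +11.3281 (running +126.1652)
  i=8: 3.0240·3.1815 − 4.3170·0.1082 = +9.1537 (running +135.3189)
Area = |Σ|/2 = |135.3189|/2 = 67.6594

Area at t=0.786: 67.6594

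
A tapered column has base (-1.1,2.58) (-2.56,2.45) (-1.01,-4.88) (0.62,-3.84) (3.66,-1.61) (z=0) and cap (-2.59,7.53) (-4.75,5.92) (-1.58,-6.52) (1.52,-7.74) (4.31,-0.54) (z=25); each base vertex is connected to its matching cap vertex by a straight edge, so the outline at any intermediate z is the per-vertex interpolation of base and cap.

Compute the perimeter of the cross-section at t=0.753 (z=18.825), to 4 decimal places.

Perimeter at t=0.753: 32.8429

Cross-section at t=0.753: each vertex is (1-t)·p0[i] + t·p1[i].
  v1: (1-0.753)·(-1.1,2.58) + 0.753·(-2.59,7.53) = (-2.2220,6.3074)
  v2: (1-0.753)·(-2.56,2.45) + 0.753·(-4.75,5.92) = (-4.2091,5.0629)
  v3: (1-0.753)·(-1.01,-4.88) + 0.753·(-1.58,-6.52) = (-1.4392,-6.1149)
  v4: (1-0.753)·(0.62,-3.84) + 0.753·(1.52,-7.74) = (1.2977,-6.7767)
  v5: (1-0.753)·(3.66,-1.61) + 0.753·(4.31,-0.54) = (4.1494,-0.8043)
Perimeter = Σ |v_{i+1} − v_i|:
  edge 1→2: √(-1.9871² + -1.2444²) = 2.3446 (running 2.3446)
  edge 2→3: √(2.7699² + -11.1778²) = 11.5159 (running 13.8605)
  edge 3→4: √(2.7369² + -0.6618²) = 2.8158 (running 16.6763)
  edge 4→5: √(2.8518² + 5.9724²) = 6.6183 (running 23.2946)
  edge 5→1: √(-6.3714² + 7.1116²) = 9.5483 (running 32.8429)
Perimeter = 32.8429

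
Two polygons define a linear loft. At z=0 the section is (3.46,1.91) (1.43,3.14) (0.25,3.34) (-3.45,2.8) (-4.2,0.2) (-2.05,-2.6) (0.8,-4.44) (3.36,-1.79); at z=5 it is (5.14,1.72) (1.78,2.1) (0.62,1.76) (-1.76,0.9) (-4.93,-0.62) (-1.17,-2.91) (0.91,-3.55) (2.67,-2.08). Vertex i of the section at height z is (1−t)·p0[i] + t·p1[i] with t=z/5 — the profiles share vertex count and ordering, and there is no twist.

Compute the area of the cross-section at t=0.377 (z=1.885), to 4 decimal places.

Cross-section at t=0.377: each vertex is (1-t)·p0[i] + t·p1[i].
  v1: (1-0.377)·(3.46,1.91) + 0.377·(5.14,1.72) = (4.0934,1.8384)
  v2: (1-0.377)·(1.43,3.14) + 0.377·(1.78,2.1) = (1.5619,2.7479)
  v3: (1-0.377)·(0.25,3.34) + 0.377·(0.62,1.76) = (0.3895,2.7443)
  v4: (1-0.377)·(-3.45,2.8) + 0.377·(-1.76,0.9) = (-2.8129,2.0837)
  v5: (1-0.377)·(-4.2,0.2) + 0.377·(-4.93,-0.62) = (-4.4752,-0.1091)
  v6: (1-0.377)·(-2.05,-2.6) + 0.377·(-1.17,-2.91) = (-1.7182,-2.7169)
  v7: (1-0.377)·(0.8,-4.44) + 0.377·(0.91,-3.55) = (0.8415,-4.1045)
  v8: (1-0.377)·(3.36,-1.79) + 0.377·(2.67,-2.08) = (3.0999,-1.8993)
Shoelace sum Σ(x_i·y_{i+1} − x_{i+1}·y_i):
  i=1: 4.0934·2.7479 − 1.5619·1.8384 = +8.3768 (running +8.3768)
  i=2: 1.5619·2.7443 − 0.3895·2.7479 = +3.2162 (running +11.5930)
  i=3: 0.3895·2.0837 − -2.8129·2.7443 = +8.5311 (running +20.1241)
  i=4: -2.8129·-0.1091 − -4.4752·2.0837 = +9.6320 (running +29.7561)
  i=5: -4.4752·-2.7169 − -1.7182·-0.1091 = +11.9710 (running +41.7271)
  i=6: -1.7182·-4.1045 − 0.8415·-2.7169 = +9.3386 (running +51.0657)
  i=7: 0.8415·-1.8993 − 3.0999·-4.1045 = +11.1251 (running +62.1908)
  i=8: 3.0999·1.8384 − 4.0934·-1.8993 = +13.4733 (running +75.6642)
Area = |Σ|/2 = |75.6642|/2 = 37.8321

Area at t=0.377: 37.8321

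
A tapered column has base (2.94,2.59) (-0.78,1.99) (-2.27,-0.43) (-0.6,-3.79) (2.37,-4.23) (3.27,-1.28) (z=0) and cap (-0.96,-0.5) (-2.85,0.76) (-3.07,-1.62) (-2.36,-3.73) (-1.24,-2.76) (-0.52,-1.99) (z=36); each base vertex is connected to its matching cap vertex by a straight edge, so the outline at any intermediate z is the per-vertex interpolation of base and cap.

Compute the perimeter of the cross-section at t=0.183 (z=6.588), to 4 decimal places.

Perimeter at t=0.183: 18.3697

Cross-section at t=0.183: each vertex is (1-t)·p0[i] + t·p1[i].
  v1: (1-0.183)·(2.94,2.59) + 0.183·(-0.96,-0.5) = (2.2263,2.0245)
  v2: (1-0.183)·(-0.78,1.99) + 0.183·(-2.85,0.76) = (-1.1588,1.7649)
  v3: (1-0.183)·(-2.27,-0.43) + 0.183·(-3.07,-1.62) = (-2.4164,-0.6478)
  v4: (1-0.183)·(-0.6,-3.79) + 0.183·(-2.36,-3.73) = (-0.9221,-3.7790)
  v5: (1-0.183)·(2.37,-4.23) + 0.183·(-1.24,-2.76) = (1.7094,-3.9610)
  v6: (1-0.183)·(3.27,-1.28) + 0.183·(-0.52,-1.99) = (2.5764,-1.4099)
Perimeter = Σ |v_{i+1} − v_i|:
  edge 1→2: √(-3.3851² + -0.2596²) = 3.3951 (running 3.3951)
  edge 2→3: √(-1.2576² + -2.4127²) = 2.7208 (running 6.1158)
  edge 3→4: √(1.4943² + -3.1313²) = 3.4695 (running 9.5854)
  edge 4→5: √(2.6315² + -0.1820²) = 2.6377 (running 12.2231)
  edge 5→6: √(0.8671² + 2.5511²) = 2.6944 (running 14.9175)
  edge 6→1: √(-0.3501² + 3.4345²) = 3.4523 (running 18.3697)
Perimeter = 18.3697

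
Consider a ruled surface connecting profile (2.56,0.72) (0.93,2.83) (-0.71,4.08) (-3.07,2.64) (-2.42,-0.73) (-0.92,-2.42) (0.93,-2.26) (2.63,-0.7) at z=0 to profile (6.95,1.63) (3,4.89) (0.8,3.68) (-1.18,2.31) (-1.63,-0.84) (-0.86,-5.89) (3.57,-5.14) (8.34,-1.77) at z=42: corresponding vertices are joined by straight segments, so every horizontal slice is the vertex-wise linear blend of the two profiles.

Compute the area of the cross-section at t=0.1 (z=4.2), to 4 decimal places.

Cross-section at t=0.1: each vertex is (1-t)·p0[i] + t·p1[i].
  v1: (1-0.1)·(2.56,0.72) + 0.1·(6.95,1.63) = (2.9990,0.8110)
  v2: (1-0.1)·(0.93,2.83) + 0.1·(3,4.89) = (1.1370,3.0360)
  v3: (1-0.1)·(-0.71,4.08) + 0.1·(0.8,3.68) = (-0.5590,4.0400)
  v4: (1-0.1)·(-3.07,2.64) + 0.1·(-1.18,2.31) = (-2.8810,2.6070)
  v5: (1-0.1)·(-2.42,-0.73) + 0.1·(-1.63,-0.84) = (-2.3410,-0.7410)
  v6: (1-0.1)·(-0.92,-2.42) + 0.1·(-0.86,-5.89) = (-0.9140,-2.7670)
  v7: (1-0.1)·(0.93,-2.26) + 0.1·(3.57,-5.14) = (1.1940,-2.5480)
  v8: (1-0.1)·(2.63,-0.7) + 0.1·(8.34,-1.77) = (3.2010,-0.8070)
Shoelace sum Σ(x_i·y_{i+1} − x_{i+1}·y_i):
  i=1: 2.9990·3.0360 − 1.1370·0.8110 = +8.1829 (running +8.1829)
  i=2: 1.1370·4.0400 − -0.5590·3.0360 = +6.2906 (running +14.4735)
  i=3: -0.5590·2.6070 − -2.8810·4.0400 = +10.1819 (running +24.6554)
  i=4: -2.8810·-0.7410 − -2.3410·2.6070 = +8.2378 (running +32.8932)
  i=5: -2.3410·-2.7670 − -0.9140·-0.7410 = +5.8003 (running +38.6935)
  i=6: -0.9140·-2.5480 − 1.1940·-2.7670 = +5.6327 (running +44.3261)
  i=7: 1.1940·-0.8070 − 3.2010·-2.5480 = +7.1926 (running +51.5187)
  i=8: 3.2010·0.8110 − 2.9990·-0.8070 = +5.0162 (running +56.5349)
Area = |Σ|/2 = |56.5349|/2 = 28.2675

Area at t=0.1: 28.2675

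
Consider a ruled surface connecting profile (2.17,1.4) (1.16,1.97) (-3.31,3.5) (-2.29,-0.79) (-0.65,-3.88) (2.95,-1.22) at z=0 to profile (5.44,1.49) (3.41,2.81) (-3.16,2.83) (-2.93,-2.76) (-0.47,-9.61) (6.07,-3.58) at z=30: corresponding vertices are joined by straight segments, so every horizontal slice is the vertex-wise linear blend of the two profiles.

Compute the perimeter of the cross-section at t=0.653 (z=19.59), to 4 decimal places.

Perimeter at t=0.653: 30.5993

Cross-section at t=0.653: each vertex is (1-t)·p0[i] + t·p1[i].
  v1: (1-0.653)·(2.17,1.4) + 0.653·(5.44,1.49) = (4.3053,1.4588)
  v2: (1-0.653)·(1.16,1.97) + 0.653·(3.41,2.81) = (2.6293,2.5185)
  v3: (1-0.653)·(-3.31,3.5) + 0.653·(-3.16,2.83) = (-3.2121,3.0625)
  v4: (1-0.653)·(-2.29,-0.79) + 0.653·(-2.93,-2.76) = (-2.7079,-2.0764)
  v5: (1-0.653)·(-0.65,-3.88) + 0.653·(-0.47,-9.61) = (-0.5325,-7.6217)
  v6: (1-0.653)·(2.95,-1.22) + 0.653·(6.07,-3.58) = (4.9874,-2.7611)
Perimeter = Σ |v_{i+1} − v_i|:
  edge 1→2: √(-1.6761² + 1.0598²) = 1.9830 (running 1.9830)
  edge 2→3: √(-5.8413² + 0.5440²) = 5.8666 (running 7.8496)
  edge 3→4: √(0.5041² + -5.1389²) = 5.1636 (running 13.0131)
  edge 4→5: √(2.1755² + -5.5453²) = 5.9567 (running 18.9699)
  edge 5→6: √(5.5198² + 4.8606²) = 7.3549 (running 26.3247)
  edge 6→1: √(-0.6821² + 4.2199²) = 4.2746 (running 30.5993)
Perimeter = 30.5993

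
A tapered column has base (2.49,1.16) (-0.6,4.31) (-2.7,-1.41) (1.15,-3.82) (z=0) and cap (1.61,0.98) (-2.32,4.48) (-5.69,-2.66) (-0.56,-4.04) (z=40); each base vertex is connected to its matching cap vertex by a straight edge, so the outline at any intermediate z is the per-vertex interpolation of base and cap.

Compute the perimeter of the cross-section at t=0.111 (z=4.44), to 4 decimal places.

Perimeter at t=0.111: 20.5873

Cross-section at t=0.111: each vertex is (1-t)·p0[i] + t·p1[i].
  v1: (1-0.111)·(2.49,1.16) + 0.111·(1.61,0.98) = (2.3923,1.1400)
  v2: (1-0.111)·(-0.6,4.31) + 0.111·(-2.32,4.48) = (-0.7909,4.3289)
  v3: (1-0.111)·(-2.7,-1.41) + 0.111·(-5.69,-2.66) = (-3.0319,-1.5488)
  v4: (1-0.111)·(1.15,-3.82) + 0.111·(-0.56,-4.04) = (0.9602,-3.8444)
Perimeter = Σ |v_{i+1} − v_i|:
  edge 1→2: √(-3.1832² + 3.1889²) = 4.5057 (running 4.5057)
  edge 2→3: √(-2.2410² + -5.8776²) = 6.2903 (running 10.7961)
  edge 3→4: √(3.9921² + -2.2957²) = 4.6051 (running 15.4012)
  edge 4→1: √(1.4321² + 4.9844²) = 5.1861 (running 20.5873)
Perimeter = 20.5873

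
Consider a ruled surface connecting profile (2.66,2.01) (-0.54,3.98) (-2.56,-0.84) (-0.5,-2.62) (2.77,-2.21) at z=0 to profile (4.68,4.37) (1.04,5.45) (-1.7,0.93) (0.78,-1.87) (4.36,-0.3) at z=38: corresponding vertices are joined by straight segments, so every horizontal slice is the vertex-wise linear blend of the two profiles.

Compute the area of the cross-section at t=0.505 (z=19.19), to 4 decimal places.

Area at t=0.505: 27.6051

Cross-section at t=0.505: each vertex is (1-t)·p0[i] + t·p1[i].
  v1: (1-0.505)·(2.66,2.01) + 0.505·(4.68,4.37) = (3.6801,3.2018)
  v2: (1-0.505)·(-0.54,3.98) + 0.505·(1.04,5.45) = (0.2579,4.7224)
  v3: (1-0.505)·(-2.56,-0.84) + 0.505·(-1.7,0.93) = (-2.1257,0.0539)
  v4: (1-0.505)·(-0.5,-2.62) + 0.505·(0.78,-1.87) = (0.1464,-2.2412)
  v5: (1-0.505)·(2.77,-2.21) + 0.505·(4.36,-0.3) = (3.5730,-1.2454)
Shoelace sum Σ(x_i·y_{i+1} − x_{i+1}·y_i):
  i=1: 3.6801·4.7224 − 0.2579·3.2018 = +16.5530 (running +16.5530)
  i=2: 0.2579·0.0539 − -2.1257·4.7224 = +10.0522 (running +26.6052)
  i=3: -2.1257·-2.2412 − 0.1464·0.0539 = +4.7563 (running +31.3615)
  i=4: 0.1464·-1.2454 − 3.5730·-2.2412 = +7.8255 (running +39.1870)
  i=5: 3.5730·3.2018 − 3.6801·-1.2454 = +16.0233 (running +55.2103)
Area = |Σ|/2 = |55.2103|/2 = 27.6051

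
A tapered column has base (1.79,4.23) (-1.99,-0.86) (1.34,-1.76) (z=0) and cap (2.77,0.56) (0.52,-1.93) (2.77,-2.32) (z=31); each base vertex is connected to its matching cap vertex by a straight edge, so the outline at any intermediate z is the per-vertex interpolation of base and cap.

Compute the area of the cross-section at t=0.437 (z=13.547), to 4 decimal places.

Cross-section at t=0.437: each vertex is (1-t)·p0[i] + t·p1[i].
  v1: (1-0.437)·(1.79,4.23) + 0.437·(2.77,0.56) = (2.2183,2.6262)
  v2: (1-0.437)·(-1.99,-0.86) + 0.437·(0.52,-1.93) = (-0.8931,-1.3276)
  v3: (1-0.437)·(1.34,-1.76) + 0.437·(2.77,-2.32) = (1.9649,-2.0047)
Shoelace sum Σ(x_i·y_{i+1} − x_{i+1}·y_i):
  i=1: 2.2183·-1.3276 − -0.8931·2.6262 = -0.5994 (running -0.5994)
  i=2: -0.8931·-2.0047 − 1.9649·-1.3276 = +4.3991 (running +3.7997)
  i=3: 1.9649·2.6262 − 2.2183·-2.0047 = +9.6073 (running +13.4069)
Area = |Σ|/2 = |13.4069|/2 = 6.7035

Area at t=0.437: 6.7035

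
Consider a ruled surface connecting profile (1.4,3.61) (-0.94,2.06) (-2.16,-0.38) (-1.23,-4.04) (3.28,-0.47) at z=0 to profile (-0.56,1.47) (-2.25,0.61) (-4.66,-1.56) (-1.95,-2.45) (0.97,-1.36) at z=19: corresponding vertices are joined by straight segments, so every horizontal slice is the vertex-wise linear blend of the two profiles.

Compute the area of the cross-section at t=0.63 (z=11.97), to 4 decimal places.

Area at t=0.63: 15.7404

Cross-section at t=0.63: each vertex is (1-t)·p0[i] + t·p1[i].
  v1: (1-0.63)·(1.4,3.61) + 0.63·(-0.56,1.47) = (0.1652,2.2618)
  v2: (1-0.63)·(-0.94,2.06) + 0.63·(-2.25,0.61) = (-1.7653,1.1465)
  v3: (1-0.63)·(-2.16,-0.38) + 0.63·(-4.66,-1.56) = (-3.7350,-1.1234)
  v4: (1-0.63)·(-1.23,-4.04) + 0.63·(-1.95,-2.45) = (-1.6836,-3.0383)
  v5: (1-0.63)·(3.28,-0.47) + 0.63·(0.97,-1.36) = (1.8247,-1.0307)
Shoelace sum Σ(x_i·y_{i+1} − x_{i+1}·y_i):
  i=1: 0.1652·1.1465 − -1.7653·2.2618 = +4.1822 (running +4.1822)
  i=2: -1.7653·-1.1234 − -3.7350·1.1465 = +6.2653 (running +10.4475)
  i=3: -3.7350·-3.0383 − -1.6836·-1.1234 = +9.4567 (running +19.9042)
  i=4: -1.6836·-1.0307 − 1.8247·-3.0383 = +7.2793 (running +27.1834)
  i=5: 1.8247·2.2618 − 0.1652·-1.0307 = +4.2974 (running +31.4808)
Area = |Σ|/2 = |31.4808|/2 = 15.7404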